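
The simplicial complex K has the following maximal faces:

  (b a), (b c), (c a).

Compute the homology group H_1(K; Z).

H_1 = Z.

Take the total order a < b < c on the vertex set. Then K (dimension 1) consists of the simplices:

  0-simplices (3): a, b, c
  1-simplices (3): ab, ac, bc

so the chain groups are C_0 ≅ Z^3, C_1 ≅ Z^3.

∂_1: C_1 → C_0 is given by ∂[p,q] = [q] − [p]. For instance
  ∂ac = c − a.
The resulting 3×3 matrix has rank 2, and its Smith normal form has invariant factors (1,1).

From H_k ≅ ker(∂_k) / im(∂_{k+1}) we obtain:

  H_1: rank ker ∂_1 − rank ∂_2 = (3 − 2) − 0 = 1, and there is no ∂_2, so H_1 ≅ Z.

(K is a triangulation of the circle S^1.)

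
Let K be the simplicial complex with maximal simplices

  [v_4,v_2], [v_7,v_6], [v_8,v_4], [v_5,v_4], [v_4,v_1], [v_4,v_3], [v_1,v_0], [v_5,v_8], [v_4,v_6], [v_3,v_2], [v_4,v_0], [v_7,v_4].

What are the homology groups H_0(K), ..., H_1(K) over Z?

H_0 ≅ Z,  H_1 ≅ Z^4.

We work with the vertex ordering v_0 < v_1 < v_2 < v_3 < v_4 < v_5 < v_6 < v_7 < v_8. The simplices of K, each written with vertices in increasing order, are:

  0-simplices (9): [v_0], [v_1], [v_2], [v_3], [v_4], [v_5], [v_6], [v_7], [v_8]
  1-simplices (12): [v_0,v_1], [v_0,v_4], [v_1,v_4], [v_2,v_3], [v_2,v_4], [v_3,v_4], [v_4,v_5], [v_4,v_6], [v_4,v_7], [v_4,v_8], [v_5,v_8], [v_6,v_7]

giving chain groups C_0 ≅ Z^9, C_1 ≅ Z^12.

The boundary map ∂_1: C_1 → C_0 is given by ∂[p,q] = [q] − [p].
This gives a 9×12 integer matrix of rank 8; reducing to Smith normal form yields diagonal entries (1,1,1,1,1,1,1,1).

From H_k ≅ ker(∂_k) / im(∂_{k+1}) we obtain:

  H_0: rank C_0 − rank ∂_1 = 9 − 8 = 1, and the invariant factors of ∂_1 are all 1, so H_0 ≅ Z.
  H_1: rank ker ∂_1 − rank ∂_2 = (12 − 8) − 0 = 4, and there is no ∂_2, so H_1 ≅ Z^4.

As a check, the Euler characteristic is 9 − 12 = -3, which agrees with 1 − 4 = -3.
(K is a triangulation of a wedge of 4 circles.)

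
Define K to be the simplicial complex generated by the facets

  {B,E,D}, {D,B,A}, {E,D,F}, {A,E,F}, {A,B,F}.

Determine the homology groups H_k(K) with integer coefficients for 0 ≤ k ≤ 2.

H_0 ≅ Z,  H_1 ≅ Z,  H_2 = 0.

Take the total order A < B < D < E < F on the vertex set. Then K (dimension 2) consists of the simplices:

  0-simplices (5): A, B, D, E, F
  1-simplices (10): AB, AD, AE, AF, BD, BE, BF, DE, DF, EF
  2-simplices (5): ABD, ABF, AEF, BDE, DEF

so the chain groups are C_0 ≅ Z^5, C_1 ≅ Z^10, C_2 ≅ Z^5.

Boundary ∂_1: C_1 → C_0 is given by ∂[p,q] = [q] − [p]. For instance
  ∂AD = D − A.
As a 5×10 matrix over Z this has rank 4, with invariant factors (1,1,1,1).

∂_2: C_2 → C_1 acts by ∂[p,q,r] = [q,r] − [p,r] + [p,q]. For instance
  ∂ABD = BD − AD + AB,
  ∂AEF = EF − AF + AE.
The resulting 10×5 matrix has rank 5, and its Smith normal form has invariant factors (1,1,1,1,1).

From H_k ≅ ker(∂_k) / im(∂_{k+1}) we obtain:

  H_0: rank C_0 − rank ∂_1 = 5 − 4 = 1, and the invariant factors of ∂_1 are all 1, so H_0 ≅ Z.
  H_1: rank ker ∂_1 − rank ∂_2 = (10 − 4) − 5 = 1, and the invariant factors of ∂_2 are all 1, so H_1 ≅ Z.
  H_2: rank ker ∂_2 − rank ∂_3 = (5 − 5) − 0 = 0, and there is no ∂_3, so H_2 ≅ 0.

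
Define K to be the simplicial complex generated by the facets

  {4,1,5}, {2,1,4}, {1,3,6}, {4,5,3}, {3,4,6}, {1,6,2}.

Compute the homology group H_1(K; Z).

We work with the vertex ordering 1 < 2 < 3 < 4 < 5 < 6. The simplices of K, each written with vertices in increasing order, are:

  0-simplices (6): [1], [2], [3], [4], [5], [6]
  1-simplices (12): [1,2], [1,3], [1,4], [1,5], [1,6], [2,4], [2,6], [3,4], [3,5], [3,6], [4,5], [4,6]
  2-simplices (6): [1,2,4], [1,2,6], [1,3,6], [1,4,5], [3,4,5], [3,4,6]

Hence C_0 ≅ Z^6, C_1 ≅ Z^12, C_2 ≅ Z^6.

∂_1: C_1 → C_0 sends each edge [p,q] (with p < q) to q − p.
The resulting 6×12 matrix has rank 5, and its Smith normal form has invariant factors (1,1,1,1,1).

The boundary map ∂_2: C_2 → C_1 sends each 2-simplex [p,q,r] to [q,r] − [p,r] + [p,q]. For instance
  ∂[3,4,5] = [4,5] − [3,5] + [3,4],
  ∂[1,3,6] = [3,6] − [1,6] + [1,3].
This gives a 12×6 integer matrix of rank 6; reducing to Smith normal form yields diagonal entries (1,1,1,1,1,1).

Now H_k = ker ∂_k / im ∂_{k+1}, so:

  H_1: rank ker ∂_1 − rank ∂_2 = (12 − 5) − 6 = 1, and the invariant factors of ∂_2 are all 1, so H_1 ≅ Z.

H_1 = Z.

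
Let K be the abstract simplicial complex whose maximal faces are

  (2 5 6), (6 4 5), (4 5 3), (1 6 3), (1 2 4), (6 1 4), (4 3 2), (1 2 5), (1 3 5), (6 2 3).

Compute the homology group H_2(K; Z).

Order the vertices as 1 < 2 < 3 < 4 < 5 < 6. Listing each simplex with vertices in this order, K has dimension 2 with simplices:

  0-simplices (6): [1], [2], [3], [4], [5], [6]
  1-simplices (15): [1,2], [1,3], [1,4], [1,5], [1,6], [2,3], [2,4], [2,5], [2,6], [3,4], [3,5], [3,6], [4,5], [4,6], [5,6]
  2-simplices (10): [1,2,4], [1,2,5], [1,3,5], [1,3,6], [1,4,6], [2,3,4], [2,3,6], [2,5,6], [3,4,5], [4,5,6]

so the chain groups are C_0 ≅ Z^6, C_1 ≅ Z^15, C_2 ≅ Z^10.

∂_1: C_1 → C_0 is given by ∂[p,q] = [q] − [p].
As a 6×15 matrix over Z this has rank 5, with invariant factors (1,1,1,1,1).

Boundary ∂_2: C_2 → C_1 sends each 2-simplex [p,q,r] to [q,r] − [p,r] + [p,q]. For instance
  ∂[3,4,5] = [4,5] − [3,5] + [3,4],
  ∂[2,5,6] = [5,6] − [2,6] + [2,5].
This gives a 15×10 integer matrix of rank 10; reducing to Smith normal form yields diagonal entries (1,1,1,1,1,1,1,1,1,2).

Computing H_k = (kernel of ∂_k) / (image of ∂_{k+1}):

  H_2: rank ker ∂_2 − rank ∂_3 = (10 − 10) − 0 = 0, and there is no ∂_3, so H_2 ≅ 0.

(K is a triangulation of the real projective plane RP^2.)

H_2 ≅ 0.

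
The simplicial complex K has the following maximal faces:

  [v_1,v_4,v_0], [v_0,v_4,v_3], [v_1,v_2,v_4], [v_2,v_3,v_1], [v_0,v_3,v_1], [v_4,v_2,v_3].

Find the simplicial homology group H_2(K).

Order the vertices as v_0 < v_1 < v_2 < v_3 < v_4. Listing each simplex with vertices in this order, K has dimension 2 with simplices:

  0-simplices (5): [v_0], [v_1], [v_2], [v_3], [v_4]
  1-simplices (9): [v_0,v_1], [v_0,v_3], [v_0,v_4], [v_1,v_2], [v_1,v_3], [v_1,v_4], [v_2,v_3], [v_2,v_4], [v_3,v_4]
  2-simplices (6): [v_0,v_1,v_3], [v_0,v_1,v_4], [v_0,v_3,v_4], [v_1,v_2,v_3], [v_1,v_2,v_4], [v_2,v_3,v_4]

Hence C_0 ≅ Z^5, C_1 ≅ Z^9, C_2 ≅ Z^6.

∂_1: C_1 → C_0 is given by ∂[p,q] = [q] − [p].
The resulting 5×9 matrix has rank 4, and its Smith normal form has invariant factors (1,1,1,1).

∂_2: C_2 → C_1 acts by ∂[p,q,r] = [q,r] − [p,r] + [p,q]. For instance
  ∂[v_0,v_3,v_4] = [v_3,v_4] − [v_0,v_4] + [v_0,v_3],
  ∂[v_0,v_1,v_3] = [v_1,v_3] − [v_0,v_3] + [v_0,v_1].
The resulting 9×6 matrix has rank 5, and its Smith normal form has invariant factors (1,1,1,1,1).

From H_k ≅ ker(∂_k) / im(∂_{k+1}) we obtain:

  H_2: rank ker ∂_2 − rank ∂_3 = (6 − 5) − 0 = 1, and there is no ∂_3, so H_2 = Z.

H_2 = Z.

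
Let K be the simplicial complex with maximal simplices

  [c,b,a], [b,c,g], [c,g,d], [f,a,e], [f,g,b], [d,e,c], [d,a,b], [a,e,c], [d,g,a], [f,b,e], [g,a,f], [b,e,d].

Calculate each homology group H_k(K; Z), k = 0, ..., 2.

Take the total order a < b < c < d < e < f < g on the vertex set. Then K (dimension 2) consists of the simplices:

  0-simplices (7): a, b, c, d, e, f, g
  1-simplices (18): ab, ac, ad, ae, af, ag, bc, bd, be, bf, bg, cd, ce, cg, de, dg, ef, fg
  2-simplices (12): abc, abd, ace, adg, aef, afg, bcg, bde, bef, bfg, cde, cdg

so the chain groups are C_0 ≅ Z^7, C_1 ≅ Z^18, C_2 ≅ Z^12.

∂_1: C_1 → C_0 maps an edge to its endpoints' difference, ∂[p,q] = q − p.
As a 7×18 matrix over Z this has rank 6, with invariant factors (1,1,1,1,1,1).

The boundary map ∂_2: C_2 → C_1 sends each 2-simplex [p,q,r] to [q,r] − [p,r] + [p,q]. For instance
  ∂bfg = fg − bg + bf,
  ∂cde = de − ce + cd.
The resulting 18×12 matrix has rank 12, and its Smith normal form has invariant factors (1,1,1,1,1,1,1,1,1,1,1,2).

Reading off H_k = ker ∂_k / im ∂_{k+1}:

  H_0: rank C_0 − rank ∂_1 = 7 − 6 = 1, and the invariant factors of ∂_1 are all 1, so H_0 = Z.
  H_1: rank ker ∂_1 − rank ∂_2 = (18 − 6) − 12 = 0, and ∂_2 has invariant factor 2 > 1, so H_1 = Z/2.
  H_2: rank ker ∂_2 − rank ∂_3 = (12 − 12) − 0 = 0, and there is no ∂_3, so H_2 = 0.

H_0 = Z,  H_1 = Z/2,  H_2 = 0.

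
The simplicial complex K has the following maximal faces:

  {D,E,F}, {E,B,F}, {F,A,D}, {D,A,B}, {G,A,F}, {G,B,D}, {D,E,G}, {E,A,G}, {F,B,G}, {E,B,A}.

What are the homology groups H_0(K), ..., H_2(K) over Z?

H_0 = Z,  H_1 = Z/2,  H_2 = 0.

K has 6 vertices, 15 edges, 10 triangles.
rank ∂_0 = 0, rank ∂_1 = 5 ⇒ b_0 = 6 − 0 − 5 = 1; all invariant factors of ∂_1 are 1 so no torsion. So H_0 = Z.
rank ∂_1 = 5, rank ∂_2 = 10 ⇒ b_1 = 15 − 5 − 10 = 0; ∂_2 has invariant factor(s) [2] giving torsion. So H_1 = Z/2.
rank ∂_2 = 10, rank ∂_3 = 0 ⇒ b_2 = 10 − 10 − 0 = 0. So H_2 = 0.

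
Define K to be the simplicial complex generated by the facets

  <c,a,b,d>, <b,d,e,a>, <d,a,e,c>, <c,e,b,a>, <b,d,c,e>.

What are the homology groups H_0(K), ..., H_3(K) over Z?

H_0 ≅ Z,  H_1 = 0,  H_2 = 0,  H_3 ≅ Z.

Take the total order a < b < c < d < e on the vertex set. Then K (dimension 3) consists of the simplices:

  0-simplices (5): a, b, c, d, e
  1-simplices (10): ab, ac, ad, ae, bc, bd, be, cd, ce, de
  2-simplices (10): abc, abd, abe, acd, ace, ade, bcd, bce, bde, cde
  3-simplices (5): abcd, abce, abde, acde, bcde

giving chain groups C_0 ≅ Z^5, C_1 ≅ Z^10, C_2 ≅ Z^10, C_3 ≅ Z^5.

Boundary ∂_1: C_1 → C_0 sends each edge [p,q] (with p < q) to q − p. For instance
  ∂cd = d − c.
The resulting 5×10 matrix has rank 4, and its Smith normal form has invariant factors (1,1,1,1).

∂_2: C_2 → C_1 sends each 2-simplex [p,q,r] to [q,r] − [p,r] + [p,q]. For instance
  ∂acd = cd − ad + ac,
  ∂bcd = cd − bd + bc.
As a 10×10 matrix over Z this has rank 6, with invariant factors (1,1,1,1,1,1).

Boundary ∂_3: C_3 → C_2 sends each 3-simplex σ to the alternating sum Σ_i (−1)^i (σ with its i-th vertex removed). For instance
  ∂abde = bde − ade + abe − abd,
  ∂abce = bce − ace + abe − abc.
This gives a 10×5 integer matrix of rank 4; reducing to Smith normal form yields diagonal entries (1,1,1,1).

Reading off H_k = ker ∂_k / im ∂_{k+1}:

  H_0: rank C_0 − rank ∂_1 = 5 − 4 = 1, and the invariant factors of ∂_1 are all 1, so H_0 ≅ Z.
  H_1: rank ker ∂_1 − rank ∂_2 = (10 − 4) − 6 = 0, and the invariant factors of ∂_2 are all 1, so H_1 ≅ 0.
  H_2: rank ker ∂_2 − rank ∂_3 = (10 − 6) − 4 = 0, and the invariant factors of ∂_3 are all 1, so H_2 ≅ 0.
  H_3: rank ker ∂_3 − rank ∂_4 = (5 − 4) − 0 = 1, and there is no ∂_4, so H_3 ≅ Z.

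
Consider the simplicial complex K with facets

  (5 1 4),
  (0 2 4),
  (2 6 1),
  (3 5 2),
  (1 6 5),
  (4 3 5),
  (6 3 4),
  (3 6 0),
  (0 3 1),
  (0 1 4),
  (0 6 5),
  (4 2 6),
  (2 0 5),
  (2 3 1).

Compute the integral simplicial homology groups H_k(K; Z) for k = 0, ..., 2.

H_0 ≅ Z,  H_1 ≅ Z^2,  H_2 ≅ Z.

K has 7 vertices, 21 edges, 14 triangles.
rank ∂_0 = 0, rank ∂_1 = 6 ⇒ b_0 = 7 − 0 − 6 = 1; all invariant factors of ∂_1 are 1 so no torsion. So H_0 ≅ Z.
rank ∂_1 = 6, rank ∂_2 = 13 ⇒ b_1 = 21 − 6 − 13 = 2; all invariant factors of ∂_2 are 1 so no torsion. So H_1 ≅ Z^2.
rank ∂_2 = 13, rank ∂_3 = 0 ⇒ b_2 = 14 − 13 − 0 = 1. So H_2 ≅ Z.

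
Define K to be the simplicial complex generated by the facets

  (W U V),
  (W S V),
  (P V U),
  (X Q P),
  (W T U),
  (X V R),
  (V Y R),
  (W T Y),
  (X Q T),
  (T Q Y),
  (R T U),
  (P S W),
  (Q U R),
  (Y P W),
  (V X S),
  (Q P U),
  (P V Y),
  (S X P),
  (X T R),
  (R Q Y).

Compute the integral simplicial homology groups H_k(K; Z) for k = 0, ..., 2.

We work with the vertex ordering P < Q < R < S < T < U < V < W < X < Y. The simplices of K, each written with vertices in increasing order, are:

  0-simplices (10): P, Q, R, S, T, U, V, W, X, Y
  1-simplices (30): PQ, PS, PU, PV, PW, PX, PY, QR, QT, QU, QX, QY, RT, RU, RV, RX, RY, SV, SW, SX, TU, TW, TX, TY, UV, UW, VW, VX, VY, WY
  2-simplices (20): PQU, PQX, PSW, PSX, PUV, PVY, PWY, QRU, QRY, QTX, QTY, RTU, RTX, RVX, RVY, SVW, SVX, TUW, TWY, UVW

so the chain groups are C_0 ≅ Z^10, C_1 ≅ Z^30, C_2 ≅ Z^20.

∂_1: C_1 → C_0 sends each edge [p,q] (with p < q) to q − p.
This gives a 10×30 integer matrix of rank 9; reducing to Smith normal form yields diagonal entries (1,1,1,1,1,1,1,1,1).

Boundary ∂_2: C_2 → C_1 maps a triangle to the signed sum of its edges. For instance
  ∂PVY = VY − PY + PV,
  ∂RVX = VX − RX + RV.
The 30×20 boundary matrix has rank 20 and Smith normal form diag(1,1,1,1,1,1,1,1,1,1,1,1,1,1,1,1,1,1,1,2).

Computing H_k = (kernel of ∂_k) / (image of ∂_{k+1}):

  H_0: rank C_0 − rank ∂_1 = 10 − 9 = 1, and the invariant factors of ∂_1 are all 1, so H_0 ≅ Z.
  H_1: rank ker ∂_1 − rank ∂_2 = (30 − 9) − 20 = 1, and ∂_2 has invariant factor 2 > 1, so H_1 ≅ Z ⊕ Z/2Z.
  H_2: rank ker ∂_2 − rank ∂_3 = (20 − 20) − 0 = 0, and there is no ∂_3, so H_2 ≅ 0.

H_0 ≅ Z,  H_1 ≅ Z ⊕ Z/2Z,  H_2 = 0.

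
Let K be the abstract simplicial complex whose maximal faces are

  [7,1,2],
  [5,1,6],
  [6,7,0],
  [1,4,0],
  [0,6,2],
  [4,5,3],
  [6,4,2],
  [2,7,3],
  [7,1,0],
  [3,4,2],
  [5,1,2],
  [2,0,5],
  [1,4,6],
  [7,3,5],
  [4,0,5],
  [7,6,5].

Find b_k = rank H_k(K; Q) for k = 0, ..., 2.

b_0 = 1, b_1 = 2, b_2 = 1.

K has 8 vertices, 24 edges, 16 triangles.
rank ∂_0 = 0, rank ∂_1 = 7 ⇒ b_0 = 8 − 0 − 7 = 1; all invariant factors of ∂_1 are 1 so no torsion. So H_0 ≅ Z.
rank ∂_1 = 7, rank ∂_2 = 15 ⇒ b_1 = 24 − 7 − 15 = 2; all invariant factors of ∂_2 are 1 so no torsion. So H_1 ≅ Z^2.
rank ∂_2 = 15, rank ∂_3 = 0 ⇒ b_2 = 16 − 15 − 0 = 1. So H_2 ≅ Z.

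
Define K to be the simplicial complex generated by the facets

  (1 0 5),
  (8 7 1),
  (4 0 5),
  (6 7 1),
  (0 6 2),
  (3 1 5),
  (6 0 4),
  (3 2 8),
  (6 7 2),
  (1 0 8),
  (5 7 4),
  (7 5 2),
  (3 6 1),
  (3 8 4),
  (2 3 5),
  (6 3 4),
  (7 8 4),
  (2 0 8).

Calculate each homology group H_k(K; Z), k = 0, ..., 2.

H_0 ≅ Z,  H_1 ≅ Z^2,  H_2 ≅ Z.

K has 9 vertices, 27 edges, 18 triangles.
rank ∂_0 = 0, rank ∂_1 = 8 ⇒ b_0 = 9 − 0 − 8 = 1; all invariant factors of ∂_1 are 1 so no torsion. So H_0 = Z.
rank ∂_1 = 8, rank ∂_2 = 17 ⇒ b_1 = 27 − 8 − 17 = 2; all invariant factors of ∂_2 are 1 so no torsion. So H_1 = Z^2.
rank ∂_2 = 17, rank ∂_3 = 0 ⇒ b_2 = 18 − 17 − 0 = 1. So H_2 = Z.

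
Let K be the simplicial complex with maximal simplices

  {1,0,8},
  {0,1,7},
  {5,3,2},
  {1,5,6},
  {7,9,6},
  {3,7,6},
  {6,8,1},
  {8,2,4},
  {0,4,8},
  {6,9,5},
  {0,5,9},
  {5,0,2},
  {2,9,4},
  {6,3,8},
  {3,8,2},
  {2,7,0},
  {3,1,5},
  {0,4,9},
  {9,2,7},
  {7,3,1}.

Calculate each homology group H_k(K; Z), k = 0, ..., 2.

H_0 ≅ Z,  H_1 ≅ Z ⊕ Z/2,  H_2 = 0.

Take the total order 0 < 1 < 2 < 3 < 4 < 5 < 6 < 7 < 8 < 9 on the vertex set. Then K (dimension 2) consists of the simplices:

  0-simplices (10): [0], [1], [2], [3], [4], [5], [6], [7], [8], [9]
  1-simplices (30): (30 of them)
  2-simplices (20): (20 of them)

Hence C_0 ≅ Z^10, C_1 ≅ Z^30, C_2 ≅ Z^20.

The boundary map ∂_1: C_1 → C_0 is given by ∂[p,q] = [q] − [p].
As a 10×30 matrix over Z this has rank 9, with invariant factors (1,1,1,1,1,1,1,1,1).

Boundary ∂_2: C_2 → C_1 sends each 2-simplex [p,q,r] to [q,r] − [p,r] + [p,q]. For instance
  ∂[3,6,8] = [6,8] − [3,8] + [3,6],
  ∂[0,1,8] = [1,8] − [0,8] + [0,1].
As a 30×20 matrix over Z this has rank 20, with invariant factors (1,1,1,1,1,1,1,1,1,1,1,1,1,1,1,1,1,1,1,2).

Computing H_k = (kernel of ∂_k) / (image of ∂_{k+1}):

  H_0: rank C_0 − rank ∂_1 = 10 − 9 = 1, and the invariant factors of ∂_1 are all 1, so H_0 ≅ Z.
  H_1: rank ker ∂_1 − rank ∂_2 = (30 − 9) − 20 = 1, and ∂_2 has invariant factor 2 > 1, so H_1 ≅ Z ⊕ Z/2.
  H_2: rank ker ∂_2 − rank ∂_3 = (20 − 20) − 0 = 0, and there is no ∂_3, so H_2 ≅ 0.

As a check, the Euler characteristic is 10 − 30 + 20 = 0, which agrees with 1 − 1 + 0 = 0.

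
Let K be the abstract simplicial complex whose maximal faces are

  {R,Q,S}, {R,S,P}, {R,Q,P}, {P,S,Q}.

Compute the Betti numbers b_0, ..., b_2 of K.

We work with the vertex ordering P < Q < R < S. The simplices of K, each written with vertices in increasing order, are:

  0-simplices (4): P, Q, R, S
  1-simplices (6): PQ, PR, PS, QR, QS, RS
  2-simplices (4): PQR, PQS, PRS, QRS

so the chain groups are C_0 ≅ Z^4, C_1 ≅ Z^6, C_2 ≅ Z^4.

∂_1: C_1 → C_0 sends each edge [p,q] (with p < q) to q − p.
As a 4×6 matrix over Z this has rank 3, with invariant factors (1,1,1).

∂_2: C_2 → C_1 sends each 2-simplex [p,q,r] to [q,r] − [p,r] + [p,q]. For instance
  ∂PQS = QS − PS + PQ,
  ∂QRS = RS − QS + QR.
The resulting 6×4 matrix has rank 3, and its Smith normal form has invariant factors (1,1,1).

Now H_k = ker ∂_k / im ∂_{k+1}, so:

  H_0: rank C_0 − rank ∂_1 = 4 − 3 = 1, and the invariant factors of ∂_1 are all 1, so H_0 ≅ Z.
  H_1: rank ker ∂_1 − rank ∂_2 = (6 − 3) − 3 = 0, and the invariant factors of ∂_2 are all 1, so H_1 ≅ 0.
  H_2: rank ker ∂_2 − rank ∂_3 = (4 − 3) − 0 = 1, and there is no ∂_3, so H_2 ≅ Z.

Hence the Betti numbers are b_0 = 1, b_1 = 0, b_2 = 1.

b_0 = 1, b_1 = 0, b_2 = 1.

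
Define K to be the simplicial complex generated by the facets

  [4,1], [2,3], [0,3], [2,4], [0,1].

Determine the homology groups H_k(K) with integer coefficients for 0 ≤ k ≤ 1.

Order the vertices as 0 < 1 < 2 < 3 < 4. Listing each simplex with vertices in this order, K has dimension 1 with simplices:

  0-simplices (5): [0], [1], [2], [3], [4]
  1-simplices (5): [0,1], [0,3], [1,4], [2,3], [2,4]

giving chain groups C_0 ≅ Z^5, C_1 ≅ Z^5.

The boundary map ∂_1: C_1 → C_0 maps an edge to its endpoints' difference, ∂[p,q] = q − p.
This gives a 5×5 integer matrix of rank 4; reducing to Smith normal form yields diagonal entries (1,1,1,1).

From H_k ≅ ker(∂_k) / im(∂_{k+1}) we obtain:

  H_0: rank C_0 − rank ∂_1 = 5 − 4 = 1, and the invariant factors of ∂_1 are all 1, so H_0 = Z.
  H_1: rank ker ∂_1 − rank ∂_2 = (5 − 4) − 0 = 1, and there is no ∂_2, so H_1 = Z.

As a check, the Euler characteristic is 5 − 5 = 0, which agrees with 1 − 1 = 0.
(K is a triangulation of the circle S^1.)

H_0 ≅ Z,  H_1 ≅ Z.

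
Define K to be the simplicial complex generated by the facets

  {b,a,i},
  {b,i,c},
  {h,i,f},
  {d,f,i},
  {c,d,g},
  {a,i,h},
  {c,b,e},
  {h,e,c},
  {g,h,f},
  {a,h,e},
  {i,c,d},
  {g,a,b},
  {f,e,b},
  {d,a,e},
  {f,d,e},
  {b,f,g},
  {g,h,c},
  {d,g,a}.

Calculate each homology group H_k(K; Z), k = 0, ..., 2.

H_0 = Z,  H_1 = Z^2,  H_2 = Z.

Take the total order a < b < c < d < e < f < g < h < i on the vertex set. Then K (dimension 2) consists of the simplices:

  0-simplices (9): a, b, c, d, e, f, g, h, i
  1-simplices (27): ab, ad, ae, ag, ah, ai, bc, be, bf, bg, bi, cd, ce, cg, ch, ci, de, df, dg, di, ef, eh, fg, fh, fi, gh, hi
  2-simplices (18): abg, abi, ade, adg, aeh, ahi, bce, bci, bef, bfg, cdg, cdi, ceh, cgh, def, dfi, fgh, fhi

Hence C_0 ≅ Z^9, C_1 ≅ Z^27, C_2 ≅ Z^18.

The boundary map ∂_1: C_1 → C_0 is given by ∂[p,q] = [q] − [p]. For instance
  ∂ab = b − a.
The 9×27 boundary matrix has rank 8 and Smith normal form diag(1,1,1,1,1,1,1,1).

∂_2: C_2 → C_1 sends each 2-simplex [p,q,r] to [q,r] − [p,r] + [p,q]. For instance
  ∂cdg = dg − cg + cd,
  ∂bce = ce − be + bc.
This gives a 27×18 integer matrix of rank 17; reducing to Smith normal form yields diagonal entries (1,1,1,1,1,1,1,1,1,1,1,1,1,1,1,1,1).

Reading off H_k = ker ∂_k / im ∂_{k+1}:

  H_0: rank C_0 − rank ∂_1 = 9 − 8 = 1, and the invariant factors of ∂_1 are all 1, so H_0 = Z.
  H_1: rank ker ∂_1 − rank ∂_2 = (27 − 8) − 17 = 2, and the invariant factors of ∂_2 are all 1, so H_1 = Z^2.
  H_2: rank ker ∂_2 − rank ∂_3 = (18 − 17) − 0 = 1, and there is no ∂_3, so H_2 = Z.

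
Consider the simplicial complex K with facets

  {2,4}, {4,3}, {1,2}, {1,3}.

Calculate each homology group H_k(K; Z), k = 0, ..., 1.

H_0 = Z,  H_1 = Z.

We work with the vertex ordering 1 < 2 < 3 < 4. The simplices of K, each written with vertices in increasing order, are:

  0-simplices (4): [1], [2], [3], [4]
  1-simplices (4): [1,2], [1,3], [2,4], [3,4]

so the chain groups are C_0 ≅ Z^4, C_1 ≅ Z^4.

∂_1: C_1 → C_0 is given by ∂[p,q] = [q] − [p].
This gives a 4×4 integer matrix of rank 3; reducing to Smith normal form yields diagonal entries (1,1,1).

Now H_k = ker ∂_k / im ∂_{k+1}, so:

  H_0: rank C_0 − rank ∂_1 = 4 − 3 = 1, and the invariant factors of ∂_1 are all 1, so H_0 = Z.
  H_1: rank ker ∂_1 − rank ∂_2 = (4 − 3) − 0 = 1, and there is no ∂_2, so H_1 = Z.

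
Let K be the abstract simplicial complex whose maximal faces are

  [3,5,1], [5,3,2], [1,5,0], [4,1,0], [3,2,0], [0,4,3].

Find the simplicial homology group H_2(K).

H_2 ≅ 0.

We work with the vertex ordering 0 < 1 < 2 < 3 < 4 < 5. The simplices of K, each written with vertices in increasing order, are:

  0-simplices (6): [0], [1], [2], [3], [4], [5]
  1-simplices (12): [0,1], [0,2], [0,3], [0,4], [0,5], [1,3], [1,4], [1,5], [2,3], [2,5], [3,4], [3,5]
  2-simplices (6): [0,1,4], [0,1,5], [0,2,3], [0,3,4], [1,3,5], [2,3,5]

so the chain groups are C_0 ≅ Z^6, C_1 ≅ Z^12, C_2 ≅ Z^6.

Boundary ∂_1: C_1 → C_0 sends each edge [p,q] (with p < q) to q − p. For instance
  ∂[0,2] = [2] − [0].
The 6×12 boundary matrix has rank 5 and Smith normal form diag(1,1,1,1,1).

The boundary map ∂_2: C_2 → C_1 acts by ∂[p,q,r] = [q,r] − [p,r] + [p,q]. For instance
  ∂[0,3,4] = [3,4] − [0,4] + [0,3],
  ∂[0,2,3] = [2,3] − [0,3] + [0,2].
This gives a 12×6 integer matrix of rank 6; reducing to Smith normal form yields diagonal entries (1,1,1,1,1,1).

From H_k ≅ ker(∂_k) / im(∂_{k+1}) we obtain:

  H_2: rank ker ∂_2 − rank ∂_3 = (6 − 6) − 0 = 0, and there is no ∂_3, so H_2 = 0.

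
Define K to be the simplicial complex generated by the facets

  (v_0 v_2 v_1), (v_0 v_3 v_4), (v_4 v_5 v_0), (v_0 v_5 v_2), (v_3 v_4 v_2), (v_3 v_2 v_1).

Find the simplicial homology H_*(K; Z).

H_0 ≅ Z,  H_1 ≅ Z,  H_2 = 0.

Fix the vertex order v_0 < v_1 < v_2 < v_3 < v_4 < v_5 and write every simplex with vertices in increasing order. Then dim K = 2 and the simplices of K are:

  0-simplices (6): [v_0], [v_1], [v_2], [v_3], [v_4], [v_5]
  1-simplices (12): [v_0,v_1], [v_0,v_2], [v_0,v_3], [v_0,v_4], [v_0,v_5], [v_1,v_2], [v_1,v_3], [v_2,v_3], [v_2,v_4], [v_2,v_5], [v_3,v_4], [v_4,v_5]
  2-simplices (6): [v_0,v_1,v_2], [v_0,v_2,v_5], [v_0,v_3,v_4], [v_0,v_4,v_5], [v_1,v_2,v_3], [v_2,v_3,v_4]

so the chain groups are C_0 ≅ Z^6, C_1 ≅ Z^12, C_2 ≅ Z^6.

Boundary ∂_1: C_1 → C_0 is given by ∂[p,q] = [q] − [p].
The 6×12 boundary matrix has rank 5 and Smith normal form diag(1,1,1,1,1).

The boundary map ∂_2: C_2 → C_1 acts by ∂[p,q,r] = [q,r] − [p,r] + [p,q]. For instance
  ∂[v_0,v_4,v_5] = [v_4,v_5] − [v_0,v_5] + [v_0,v_4],
  ∂[v_0,v_2,v_5] = [v_2,v_5] − [v_0,v_5] + [v_0,v_2].
This gives a 12×6 integer matrix of rank 6; reducing to Smith normal form yields diagonal entries (1,1,1,1,1,1).

Now H_k = ker ∂_k / im ∂_{k+1}, so:

  H_0: rank C_0 − rank ∂_1 = 6 − 5 = 1, and the invariant factors of ∂_1 are all 1, so H_0 = Z.
  H_1: rank ker ∂_1 − rank ∂_2 = (12 − 5) − 6 = 1, and the invariant factors of ∂_2 are all 1, so H_1 = Z.
  H_2: rank ker ∂_2 − rank ∂_3 = (6 − 6) − 0 = 0, and there is no ∂_3, so H_2 = 0.

As a check, the Euler characteristic is 6 − 12 + 6 = 0, which agrees with 1 − 1 + 0 = 0.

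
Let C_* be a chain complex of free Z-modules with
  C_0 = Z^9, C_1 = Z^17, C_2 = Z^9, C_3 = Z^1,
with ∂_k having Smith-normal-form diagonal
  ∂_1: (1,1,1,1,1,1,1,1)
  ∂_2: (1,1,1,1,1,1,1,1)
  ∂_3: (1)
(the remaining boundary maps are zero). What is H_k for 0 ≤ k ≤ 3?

H_0 = Z,  H_1 = Z,  H_2 = 0,  H_3 = 0.

H_0: b_0 = 9 − 0 − 8 = 1; torsion from ∂_1 factors > 1: none. So H_0 = Z.
H_1: b_1 = 17 − 8 − 8 = 1; torsion from ∂_2 factors > 1: none. So H_1 = Z.
H_2: b_2 = 9 − 8 − 1 = 0; torsion from ∂_3 factors > 1: none. So H_2 = 0.
H_3: b_3 = 1 − 1 − 0 = 0; torsion from ∂_4 factors > 1: none. So H_3 = 0.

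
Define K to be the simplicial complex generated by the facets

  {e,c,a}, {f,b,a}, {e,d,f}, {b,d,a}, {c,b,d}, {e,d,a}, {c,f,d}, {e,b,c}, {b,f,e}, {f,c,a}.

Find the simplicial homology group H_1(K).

K has 6 vertices, 15 edges, 10 triangles.
rank ∂_1 = 5, rank ∂_2 = 10 ⇒ b_1 = 15 − 5 − 10 = 0; ∂_2 has invariant factor(s) [2] giving torsion. So H_1 ≅ Z/2.

H_1 ≅ Z/2.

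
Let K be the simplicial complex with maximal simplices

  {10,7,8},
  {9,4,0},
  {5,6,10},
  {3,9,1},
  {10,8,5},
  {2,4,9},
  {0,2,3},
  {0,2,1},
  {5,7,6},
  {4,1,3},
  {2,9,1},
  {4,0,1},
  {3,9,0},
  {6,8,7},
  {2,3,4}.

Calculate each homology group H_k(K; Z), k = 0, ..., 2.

H_0 ≅ Z^2,  H_1 ≅ Z ⊕ Z/2,  H_2 = 0.

Order the vertices as 0 < 1 < 2 < 3 < 4 < 5 < 6 < 7 < 8 < 9 < 10. Listing each simplex with vertices in this order, K has dimension 2 with simplices:

  0-simplices (11): [0], [1], [2], [3], [4], [5], [6], [7], [8], [9], [10]
  1-simplices (25): (25 of them)
  2-simplices (15): [0,1,2], [0,1,4], [0,2,3], [0,3,9], [0,4,9], [1,2,9], [1,3,4], [1,3,9], [2,3,4], [2,4,9], [5,6,7], [5,6,10], [5,8,10], [6,7,8], [7,8,10]

Hence C_0 ≅ Z^11, C_1 ≅ Z^25, C_2 ≅ Z^15.

Boundary ∂_1: C_1 → C_0 sends each edge [p,q] (with p < q) to q − p.
As a 11×25 matrix over Z this has rank 9, with invariant factors (1,1,1,1,1,1,1,1,1).

Boundary ∂_2: C_2 → C_1 acts by ∂[p,q,r] = [q,r] − [p,r] + [p,q]. For instance
  ∂[0,3,9] = [3,9] − [0,9] + [0,3],
  ∂[0,2,3] = [2,3] − [0,3] + [0,2].
This gives a 25×15 integer matrix of rank 15; reducing to Smith normal form yields diagonal entries (1,1,1,1,1,1,1,1,1,1,1,1,1,1,2).

From H_k ≅ ker(∂_k) / im(∂_{k+1}) we obtain:

  H_0: rank C_0 − rank ∂_1 = 11 − 9 = 2, and the invariant factors of ∂_1 are all 1, so H_0 ≅ Z^2.
  H_1: rank ker ∂_1 − rank ∂_2 = (25 − 9) − 15 = 1, and ∂_2 has invariant factor 2 > 1, so H_1 ≅ Z ⊕ Z/2.
  H_2: rank ker ∂_2 − rank ∂_3 = (15 − 15) − 0 = 0, and there is no ∂_3, so H_2 ≅ 0.

As a check, the Euler characteristic is 11 − 25 + 15 = 1, which agrees with 2 − 1 + 0 = 1.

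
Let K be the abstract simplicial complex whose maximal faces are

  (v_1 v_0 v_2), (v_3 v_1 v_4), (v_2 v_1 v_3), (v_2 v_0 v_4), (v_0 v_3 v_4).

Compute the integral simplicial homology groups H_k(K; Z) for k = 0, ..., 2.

H_0 ≅ Z,  H_1 ≅ Z,  H_2 = 0.

We work with the vertex ordering v_0 < v_1 < v_2 < v_3 < v_4. The simplices of K, each written with vertices in increasing order, are:

  0-simplices (5): [v_0], [v_1], [v_2], [v_3], [v_4]
  1-simplices (10): [v_0,v_1], [v_0,v_2], [v_0,v_3], [v_0,v_4], [v_1,v_2], [v_1,v_3], [v_1,v_4], [v_2,v_3], [v_2,v_4], [v_3,v_4]
  2-simplices (5): [v_0,v_1,v_2], [v_0,v_2,v_4], [v_0,v_3,v_4], [v_1,v_2,v_3], [v_1,v_3,v_4]

so the chain groups are C_0 ≅ Z^5, C_1 ≅ Z^10, C_2 ≅ Z^5.

Boundary ∂_1: C_1 → C_0 maps an edge to its endpoints' difference, ∂[p,q] = q − p.
This gives a 5×10 integer matrix of rank 4; reducing to Smith normal form yields diagonal entries (1,1,1,1).

∂_2: C_2 → C_1 sends each 2-simplex [p,q,r] to [q,r] − [p,r] + [p,q]. For instance
  ∂[v_0,v_1,v_2] = [v_1,v_2] − [v_0,v_2] + [v_0,v_1],
  ∂[v_0,v_2,v_4] = [v_2,v_4] − [v_0,v_4] + [v_0,v_2].
The 10×5 boundary matrix has rank 5 and Smith normal form diag(1,1,1,1,1).

From H_k ≅ ker(∂_k) / im(∂_{k+1}) we obtain:

  H_0: rank C_0 − rank ∂_1 = 5 − 4 = 1, and the invariant factors of ∂_1 are all 1, so H_0 ≅ Z.
  H_1: rank ker ∂_1 − rank ∂_2 = (10 − 4) − 5 = 1, and the invariant factors of ∂_2 are all 1, so H_1 ≅ Z.
  H_2: rank ker ∂_2 − rank ∂_3 = (5 − 5) − 0 = 0, and there is no ∂_3, so H_2 ≅ 0.

(K is a triangulation of the Möbius band.)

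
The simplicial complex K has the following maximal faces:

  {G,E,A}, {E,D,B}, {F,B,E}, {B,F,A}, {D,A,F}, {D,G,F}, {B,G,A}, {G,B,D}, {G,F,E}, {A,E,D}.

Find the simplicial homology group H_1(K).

H_1 = Z/2.

Fix the vertex order A < B < D < E < F < G and write every simplex with vertices in increasing order. Then dim K = 2 and the simplices of K are:

  0-simplices (6): A, B, D, E, F, G
  1-simplices (15): AB, AD, AE, AF, AG, BD, BE, BF, BG, DE, DF, DG, EF, EG, FG
  2-simplices (10): ABF, ABG, ADE, ADF, AEG, BDE, BDG, BEF, DFG, EFG

giving chain groups C_0 ≅ Z^6, C_1 ≅ Z^15, C_2 ≅ Z^10.

The boundary map ∂_1: C_1 → C_0 is given by ∂[p,q] = [q] − [p]. For instance
  ∂DE = E − D.
The resulting 6×15 matrix has rank 5, and its Smith normal form has invariant factors (1,1,1,1,1).

∂_2: C_2 → C_1 sends each 2-simplex [p,q,r] to [q,r] − [p,r] + [p,q]. For instance
  ∂EFG = FG − EG + EF,
  ∂BDG = DG − BG + BD.
This gives a 15×10 integer matrix of rank 10; reducing to Smith normal form yields diagonal entries (1,1,1,1,1,1,1,1,1,2).

Reading off H_k = ker ∂_k / im ∂_{k+1}:

  H_1: rank ker ∂_1 − rank ∂_2 = (15 − 5) − 10 = 0, and ∂_2 has invariant factor 2 > 1, so H_1 ≅ Z/2.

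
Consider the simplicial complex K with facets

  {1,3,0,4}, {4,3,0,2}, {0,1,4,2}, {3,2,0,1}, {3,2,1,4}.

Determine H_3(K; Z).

H_3 = Z.

Order the vertices as 0 < 1 < 2 < 3 < 4. Listing each simplex with vertices in this order, K has dimension 3 with simplices:

  0-simplices (5): [0], [1], [2], [3], [4]
  1-simplices (10): [0,1], [0,2], [0,3], [0,4], [1,2], [1,3], [1,4], [2,3], [2,4], [3,4]
  2-simplices (10): [0,1,2], [0,1,3], [0,1,4], [0,2,3], [0,2,4], [0,3,4], [1,2,3], [1,2,4], [1,3,4], [2,3,4]
  3-simplices (5): [0,1,2,3], [0,1,2,4], [0,1,3,4], [0,2,3,4], [1,2,3,4]

giving chain groups C_0 ≅ Z^5, C_1 ≅ Z^10, C_2 ≅ Z^10, C_3 ≅ Z^5.

∂_1: C_1 → C_0 maps an edge to its endpoints' difference, ∂[p,q] = q − p. For instance
  ∂[1,3] = [3] − [1].
The 5×10 boundary matrix has rank 4 and Smith normal form diag(1,1,1,1).

∂_2: C_2 → C_1 sends each 2-simplex [p,q,r] to [q,r] − [p,r] + [p,q]. For instance
  ∂[1,3,4] = [3,4] − [1,4] + [1,3],
  ∂[0,1,4] = [1,4] − [0,4] + [0,1].
This gives a 10×10 integer matrix of rank 6; reducing to Smith normal form yields diagonal entries (1,1,1,1,1,1).

The boundary map ∂_3: C_3 → C_2 sends each 3-simplex σ to the alternating sum Σ_i (−1)^i (σ with its i-th vertex removed). For instance
  ∂[1,2,3,4] = [2,3,4] − [1,3,4] + [1,2,4] − [1,2,3],
  ∂[0,1,2,4] = [1,2,4] − [0,2,4] + [0,1,4] − [0,1,2].
The 10×5 boundary matrix has rank 4 and Smith normal form diag(1,1,1,1).

Reading off H_k = ker ∂_k / im ∂_{k+1}:

  H_3: rank ker ∂_3 − rank ∂_4 = (5 − 4) − 0 = 1, and there is no ∂_4, so H_3 ≅ Z.

(K is a triangulation of the 3-sphere S^3.)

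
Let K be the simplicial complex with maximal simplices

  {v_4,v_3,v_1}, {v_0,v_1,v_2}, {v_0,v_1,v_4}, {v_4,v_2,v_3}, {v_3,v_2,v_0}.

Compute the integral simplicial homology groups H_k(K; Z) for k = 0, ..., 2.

K has 5 vertices, 10 edges, 5 triangles.
rank ∂_0 = 0, rank ∂_1 = 4 ⇒ b_0 = 5 − 0 − 4 = 1; all invariant factors of ∂_1 are 1 so no torsion. So H_0 ≅ Z.
rank ∂_1 = 4, rank ∂_2 = 5 ⇒ b_1 = 10 − 4 − 5 = 1; all invariant factors of ∂_2 are 1 so no torsion. So H_1 ≅ Z.
rank ∂_2 = 5, rank ∂_3 = 0 ⇒ b_2 = 5 − 5 − 0 = 0. So H_2 ≅ 0.

H_0 ≅ Z,  H_1 ≅ Z,  H_2 = 0.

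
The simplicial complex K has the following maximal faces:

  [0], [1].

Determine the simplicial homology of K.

Fix the vertex order 0 < 1 and write every simplex with vertices in increasing order. Then dim K = 0 and the simplices of K are:

  0-simplices (2): [0], [1]

Hence C_0 ≅ Z^2.

Reading off H_k = ker ∂_k / im ∂_{k+1}:

  H_0: rank C_0 − rank ∂_1 = 2 − 0 = 2, and there is no ∂_1, so H_0 ≅ Z^2.

H_0 ≅ Z^2.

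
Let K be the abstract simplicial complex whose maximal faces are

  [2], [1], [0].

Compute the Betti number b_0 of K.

b_0 = 3.

K has 3 vertices.
rank ∂_0 = 0, rank ∂_1 = 0 ⇒ b_0 = 3 − 0 − 0 = 3. So H_0 = Z^3.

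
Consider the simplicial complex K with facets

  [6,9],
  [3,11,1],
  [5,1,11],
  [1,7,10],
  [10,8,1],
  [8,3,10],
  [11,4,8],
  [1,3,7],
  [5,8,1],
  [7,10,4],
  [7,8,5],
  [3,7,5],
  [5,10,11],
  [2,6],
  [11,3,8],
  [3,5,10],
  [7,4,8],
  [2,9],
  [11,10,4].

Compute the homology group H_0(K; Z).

Fix the vertex order 1 < 2 < 3 < 4 < 5 < 6 < 7 < 8 < 9 < 10 < 11 and write every simplex with vertices in increasing order. Then dim K = 2 and the simplices of K are:

  0-simplices (11): [1], [2], [3], [4], [5], [6], [7], [8], [9], [10], [11]
  1-simplices (27): (27 of them)
  2-simplices (16): [1,3,7], [1,3,11], [1,5,8], [1,5,11], [1,7,10], [1,8,10], [3,5,7], [3,5,10], [3,8,10], [3,8,11], [4,7,8], [4,7,10], [4,8,11], [4,10,11], [5,7,8], [5,10,11]

so the chain groups are C_0 ≅ Z^11, C_1 ≅ Z^27, C_2 ≅ Z^16.

∂_1: C_1 → C_0 is given by ∂[p,q] = [q] − [p].
The 11×27 boundary matrix has rank 9 and Smith normal form diag(1,1,1,1,1,1,1,1,1).

∂_2: C_2 → C_1 acts by ∂[p,q,r] = [q,r] − [p,r] + [p,q]. For instance
  ∂[3,8,11] = [8,11] − [3,11] + [3,8],
  ∂[5,7,8] = [7,8] − [5,8] + [5,7].
The resulting 27×16 matrix has rank 15, and its Smith normal form has invariant factors (1,1,1,1,1,1,1,1,1,1,1,1,1,1,1).

From H_k ≅ ker(∂_k) / im(∂_{k+1}) we obtain:

  H_0: rank C_0 − rank ∂_1 = 11 − 9 = 2, and the invariant factors of ∂_1 are all 1, so H_0 = Z^2.

H_0 = Z^2.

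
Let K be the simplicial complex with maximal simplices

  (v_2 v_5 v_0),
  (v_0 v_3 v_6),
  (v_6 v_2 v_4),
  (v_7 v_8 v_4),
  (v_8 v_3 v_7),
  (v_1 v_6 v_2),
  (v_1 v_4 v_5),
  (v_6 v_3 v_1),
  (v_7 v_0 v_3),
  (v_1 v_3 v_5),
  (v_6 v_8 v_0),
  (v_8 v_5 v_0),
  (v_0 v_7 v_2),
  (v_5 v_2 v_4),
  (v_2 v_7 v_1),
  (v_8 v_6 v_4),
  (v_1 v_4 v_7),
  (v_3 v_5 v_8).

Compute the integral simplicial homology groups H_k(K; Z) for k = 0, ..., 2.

H_0 = Z,  H_1 = Z ⊕ Z_2,  H_2 = 0.

Fix the vertex order v_0 < v_1 < v_2 < v_3 < v_4 < v_5 < v_6 < v_7 < v_8 and write every simplex with vertices in increasing order. Then dim K = 2 and the simplices of K are:

  0-simplices (9): [v_0], [v_1], [v_2], [v_3], [v_4], [v_5], [v_6], [v_7], [v_8]
  1-simplices (27): (27 of them)
  2-simplices (18): (18 of them)

so the chain groups are C_0 ≅ Z^9, C_1 ≅ Z^27, C_2 ≅ Z^18.

∂_1: C_1 → C_0 sends each edge [p,q] (with p < q) to q − p. For instance
  ∂[v_0,v_7] = [v_7] − [v_0].
As a 9×27 matrix over Z this has rank 8, with invariant factors (1,1,1,1,1,1,1,1).

Boundary ∂_2: C_2 → C_1 maps a triangle to the signed sum of its edges. For instance
  ∂[v_1,v_2,v_7] = [v_2,v_7] − [v_1,v_7] + [v_1,v_2],
  ∂[v_1,v_4,v_5] = [v_4,v_5] − [v_1,v_5] + [v_1,v_4].
This gives a 27×18 integer matrix of rank 18; reducing to Smith normal form yields diagonal entries (1,1,1,1,1,1,1,1,1,1,1,1,1,1,1,1,1,2).

From H_k ≅ ker(∂_k) / im(∂_{k+1}) we obtain:

  H_0: rank C_0 − rank ∂_1 = 9 − 8 = 1, and the invariant factors of ∂_1 are all 1, so H_0 ≅ Z.
  H_1: rank ker ∂_1 − rank ∂_2 = (27 − 8) − 18 = 1, and ∂_2 has invariant factor 2 > 1, so H_1 ≅ Z ⊕ Z_2.
  H_2: rank ker ∂_2 − rank ∂_3 = (18 − 18) − 0 = 0, and there is no ∂_3, so H_2 ≅ 0.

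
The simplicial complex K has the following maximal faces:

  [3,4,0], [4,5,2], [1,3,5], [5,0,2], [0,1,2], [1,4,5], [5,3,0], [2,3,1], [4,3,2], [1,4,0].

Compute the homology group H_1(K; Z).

We work with the vertex ordering 0 < 1 < 2 < 3 < 4 < 5. The simplices of K, each written with vertices in increasing order, are:

  0-simplices (6): [0], [1], [2], [3], [4], [5]
  1-simplices (15): [0,1], [0,2], [0,3], [0,4], [0,5], [1,2], [1,3], [1,4], [1,5], [2,3], [2,4], [2,5], [3,4], [3,5], [4,5]
  2-simplices (10): [0,1,2], [0,1,4], [0,2,5], [0,3,4], [0,3,5], [1,2,3], [1,3,5], [1,4,5], [2,3,4], [2,4,5]

so the chain groups are C_0 ≅ Z^6, C_1 ≅ Z^15, C_2 ≅ Z^10.

Boundary ∂_1: C_1 → C_0 maps an edge to its endpoints' difference, ∂[p,q] = q − p.
The resulting 6×15 matrix has rank 5, and its Smith normal form has invariant factors (1,1,1,1,1).

Boundary ∂_2: C_2 → C_1 sends each 2-simplex [p,q,r] to [q,r] − [p,r] + [p,q]. For instance
  ∂[1,3,5] = [3,5] − [1,5] + [1,3],
  ∂[0,1,4] = [1,4] − [0,4] + [0,1].
The 15×10 boundary matrix has rank 10 and Smith normal form diag(1,1,1,1,1,1,1,1,1,2).

Now H_k = ker ∂_k / im ∂_{k+1}, so:

  H_1: rank ker ∂_1 − rank ∂_2 = (15 − 5) − 10 = 0, and ∂_2 has invariant factor 2 > 1, so H_1 ≅ Z/2.

(K is a triangulation of the real projective plane RP^2.)

H_1 ≅ Z/2.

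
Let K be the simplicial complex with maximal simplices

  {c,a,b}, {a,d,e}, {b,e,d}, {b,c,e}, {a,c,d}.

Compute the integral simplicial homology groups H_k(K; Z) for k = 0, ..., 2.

We work with the vertex ordering a < b < c < d < e. The simplices of K, each written with vertices in increasing order, are:

  0-simplices (5): a, b, c, d, e
  1-simplices (10): ab, ac, ad, ae, bc, bd, be, cd, ce, de
  2-simplices (5): abc, acd, ade, bce, bde

so the chain groups are C_0 ≅ Z^5, C_1 ≅ Z^10, C_2 ≅ Z^5.

The boundary map ∂_1: C_1 → C_0 is given by ∂[p,q] = [q] − [p].
This gives a 5×10 integer matrix of rank 4; reducing to Smith normal form yields diagonal entries (1,1,1,1).

Boundary ∂_2: C_2 → C_1 acts by ∂[p,q,r] = [q,r] − [p,r] + [p,q]. For instance
  ∂abc = bc − ac + ab,
  ∂bce = ce − be + bc.
The 10×5 boundary matrix has rank 5 and Smith normal form diag(1,1,1,1,1).

Now H_k = ker ∂_k / im ∂_{k+1}, so:

  H_0: rank C_0 − rank ∂_1 = 5 − 4 = 1, and the invariant factors of ∂_1 are all 1, so H_0 = Z.
  H_1: rank ker ∂_1 − rank ∂_2 = (10 − 4) − 5 = 1, and the invariant factors of ∂_2 are all 1, so H_1 = Z.
  H_2: rank ker ∂_2 − rank ∂_3 = (5 − 5) − 0 = 0, and there is no ∂_3, so H_2 = 0.

As a check, the Euler characteristic is 5 − 10 + 5 = 0, which agrees with 1 − 1 + 0 = 0.
(K is a triangulation of the Möbius band.)

H_0 ≅ Z,  H_1 ≅ Z,  H_2 = 0.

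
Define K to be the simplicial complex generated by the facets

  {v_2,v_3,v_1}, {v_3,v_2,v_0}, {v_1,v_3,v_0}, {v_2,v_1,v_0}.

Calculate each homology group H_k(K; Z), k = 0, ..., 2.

We work with the vertex ordering v_0 < v_1 < v_2 < v_3. The simplices of K, each written with vertices in increasing order, are:

  0-simplices (4): [v_0], [v_1], [v_2], [v_3]
  1-simplices (6): [v_0,v_1], [v_0,v_2], [v_0,v_3], [v_1,v_2], [v_1,v_3], [v_2,v_3]
  2-simplices (4): [v_0,v_1,v_2], [v_0,v_1,v_3], [v_0,v_2,v_3], [v_1,v_2,v_3]

so the chain groups are C_0 ≅ Z^4, C_1 ≅ Z^6, C_2 ≅ Z^4.

The boundary map ∂_1: C_1 → C_0 is given by ∂[p,q] = [q] − [p]. For instance
  ∂[v_2,v_3] = [v_3] − [v_2].
The 4×6 boundary matrix has rank 3 and Smith normal form diag(1,1,1).

∂_2: C_2 → C_1 sends each 2-simplex [p,q,r] to [q,r] − [p,r] + [p,q]. For instance
  ∂[v_1,v_2,v_3] = [v_2,v_3] − [v_1,v_3] + [v_1,v_2],
  ∂[v_0,v_1,v_3] = [v_1,v_3] − [v_0,v_3] + [v_0,v_1].
The resulting 6×4 matrix has rank 3, and its Smith normal form has invariant factors (1,1,1).

Computing H_k = (kernel of ∂_k) / (image of ∂_{k+1}):

  H_0: rank C_0 − rank ∂_1 = 4 − 3 = 1, and the invariant factors of ∂_1 are all 1, so H_0 ≅ Z.
  H_1: rank ker ∂_1 − rank ∂_2 = (6 − 3) − 3 = 0, and the invariant factors of ∂_2 are all 1, so H_1 ≅ 0.
  H_2: rank ker ∂_2 − rank ∂_3 = (4 − 3) − 0 = 1, and there is no ∂_3, so H_2 ≅ Z.

H_0 = Z,  H_1 = 0,  H_2 = Z.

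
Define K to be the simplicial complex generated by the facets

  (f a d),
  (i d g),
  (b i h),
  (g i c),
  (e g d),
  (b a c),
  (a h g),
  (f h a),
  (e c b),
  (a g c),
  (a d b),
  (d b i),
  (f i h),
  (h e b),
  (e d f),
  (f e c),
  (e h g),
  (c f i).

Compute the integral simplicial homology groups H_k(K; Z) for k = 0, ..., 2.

H_0 = Z,  H_1 = Z^2,  H_2 = Z.

K has 9 vertices, 27 edges, 18 triangles.
rank ∂_0 = 0, rank ∂_1 = 8 ⇒ b_0 = 9 − 0 − 8 = 1; all invariant factors of ∂_1 are 1 so no torsion. So H_0 ≅ Z.
rank ∂_1 = 8, rank ∂_2 = 17 ⇒ b_1 = 27 − 8 − 17 = 2; all invariant factors of ∂_2 are 1 so no torsion. So H_1 ≅ Z^2.
rank ∂_2 = 17, rank ∂_3 = 0 ⇒ b_2 = 18 − 17 − 0 = 1. So H_2 ≅ Z.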